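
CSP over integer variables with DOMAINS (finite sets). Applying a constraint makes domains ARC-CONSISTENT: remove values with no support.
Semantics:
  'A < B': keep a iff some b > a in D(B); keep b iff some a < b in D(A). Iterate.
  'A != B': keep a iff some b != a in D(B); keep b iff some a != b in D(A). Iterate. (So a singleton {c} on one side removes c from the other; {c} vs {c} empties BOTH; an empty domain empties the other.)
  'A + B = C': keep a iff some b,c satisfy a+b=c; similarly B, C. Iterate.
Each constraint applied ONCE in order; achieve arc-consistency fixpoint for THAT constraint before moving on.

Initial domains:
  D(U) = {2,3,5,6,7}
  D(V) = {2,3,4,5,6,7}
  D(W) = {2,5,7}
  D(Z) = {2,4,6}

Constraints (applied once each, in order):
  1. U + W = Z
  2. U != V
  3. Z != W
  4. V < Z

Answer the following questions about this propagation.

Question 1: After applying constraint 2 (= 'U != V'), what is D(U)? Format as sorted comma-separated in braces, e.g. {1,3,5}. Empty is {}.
Answer: {2}

Derivation:
Constraint 1 (U + W = Z) on D(U)={2,3,5,6,7} D(W)={2,5,7} D(Z)={2,4,6}: U {2,3,5,6,7}->{2}; W {2,5,7}->{2}; Z {2,4,6}->{4}
Constraint 2 (U != V) on D(U)={2} D(V)={2,3,4,5,6,7}: V {2,3,4,5,6,7}->{3,4,5,6,7}
So after constraint 2: D(U) = {2}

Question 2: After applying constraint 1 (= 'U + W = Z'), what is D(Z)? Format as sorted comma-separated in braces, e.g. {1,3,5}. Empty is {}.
Answer: {4}

Derivation:
Constraint 1 (U + W = Z) on D(U)={2,3,5,6,7} D(W)={2,5,7} D(Z)={2,4,6}: U {2,3,5,6,7}->{2}; W {2,5,7}->{2}; Z {2,4,6}->{4}
So after constraint 1: D(Z) = {4}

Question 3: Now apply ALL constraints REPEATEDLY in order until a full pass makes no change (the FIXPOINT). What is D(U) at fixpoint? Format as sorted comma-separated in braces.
Answer: {2}

Derivation:
pass 0 (initial): D(U)={2,3,5,6,7}
pass 1: U {2,3,5,6,7}->{2}; V {2,3,4,5,6,7}->{3}; W {2,5,7}->{2}; Z {2,4,6}->{4}
pass 2: no change
Fixpoint after 2 passes: D(U) = {2}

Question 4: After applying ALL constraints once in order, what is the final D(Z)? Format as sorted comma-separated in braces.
Answer: {4}

Derivation:
Constraint 1 (U + W = Z) on D(U)={2,3,5,6,7} D(W)={2,5,7} D(Z)={2,4,6}: U {2,3,5,6,7}->{2}; W {2,5,7}->{2}; Z {2,4,6}->{4}
Constraint 2 (U != V) on D(U)={2} D(V)={2,3,4,5,6,7}: V {2,3,4,5,6,7}->{3,4,5,6,7}
Constraint 3 (Z != W) on D(Z)={4} D(W)={2}: no change
Constraint 4 (V < Z) on D(V)={3,4,5,6,7} D(Z)={4}: V {3,4,5,6,7}->{3}
So after all 4 constraints: D(Z) = {4}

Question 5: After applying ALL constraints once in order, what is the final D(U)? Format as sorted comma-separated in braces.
Constraint 1 (U + W = Z) on D(U)={2,3,5,6,7} D(W)={2,5,7} D(Z)={2,4,6}: U {2,3,5,6,7}->{2}; W {2,5,7}->{2}; Z {2,4,6}->{4}
Constraint 2 (U != V) on D(U)={2} D(V)={2,3,4,5,6,7}: V {2,3,4,5,6,7}->{3,4,5,6,7}
Constraint 3 (Z != W) on D(Z)={4} D(W)={2}: no change
Constraint 4 (V < Z) on D(V)={3,4,5,6,7} D(Z)={4}: V {3,4,5,6,7}->{3}
So after all 4 constraints: D(U) = {2}

Answer: {2}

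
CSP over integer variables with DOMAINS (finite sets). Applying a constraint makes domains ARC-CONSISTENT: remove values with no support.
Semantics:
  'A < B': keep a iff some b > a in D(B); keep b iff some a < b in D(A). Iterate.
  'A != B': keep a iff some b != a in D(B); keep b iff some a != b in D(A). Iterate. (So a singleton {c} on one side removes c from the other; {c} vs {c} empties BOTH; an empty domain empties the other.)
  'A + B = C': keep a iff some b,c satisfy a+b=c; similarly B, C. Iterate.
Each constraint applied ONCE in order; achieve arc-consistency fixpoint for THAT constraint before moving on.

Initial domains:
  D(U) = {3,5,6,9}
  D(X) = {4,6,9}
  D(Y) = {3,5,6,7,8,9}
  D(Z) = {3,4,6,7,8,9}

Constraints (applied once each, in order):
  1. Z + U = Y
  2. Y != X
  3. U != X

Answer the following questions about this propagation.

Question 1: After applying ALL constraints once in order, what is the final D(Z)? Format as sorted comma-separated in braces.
Constraint 1 (Z + U = Y) on D(Z)={3,4,6,7,8,9} D(U)={3,5,6,9} D(Y)={3,5,6,7,8,9}: Z {3,4,6,7,8,9}->{3,4,6}; U {3,5,6,9}->{3,5,6}; Y {3,5,6,7,8,9}->{6,7,8,9}
Constraint 2 (Y != X) on D(Y)={6,7,8,9} D(X)={4,6,9}: no change
Constraint 3 (U != X) on D(U)={3,5,6} D(X)={4,6,9}: no change
So after all 3 constraints: D(Z) = {3,4,6}

Answer: {3,4,6}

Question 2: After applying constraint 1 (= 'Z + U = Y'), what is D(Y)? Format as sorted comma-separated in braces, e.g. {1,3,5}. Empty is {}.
Constraint 1 (Z + U = Y) on D(Z)={3,4,6,7,8,9} D(U)={3,5,6,9} D(Y)={3,5,6,7,8,9}: Z {3,4,6,7,8,9}->{3,4,6}; U {3,5,6,9}->{3,5,6}; Y {3,5,6,7,8,9}->{6,7,8,9}
So after constraint 1: D(Y) = {6,7,8,9}

Answer: {6,7,8,9}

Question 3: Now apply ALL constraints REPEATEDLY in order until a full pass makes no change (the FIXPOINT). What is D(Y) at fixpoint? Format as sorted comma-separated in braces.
pass 0 (initial): D(Y)={3,5,6,7,8,9}
pass 1: U {3,5,6,9}->{3,5,6}; Y {3,5,6,7,8,9}->{6,7,8,9}; Z {3,4,6,7,8,9}->{3,4,6}
pass 2: no change
Fixpoint after 2 passes: D(Y) = {6,7,8,9}

Answer: {6,7,8,9}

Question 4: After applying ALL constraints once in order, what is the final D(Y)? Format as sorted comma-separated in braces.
Answer: {6,7,8,9}

Derivation:
Constraint 1 (Z + U = Y) on D(Z)={3,4,6,7,8,9} D(U)={3,5,6,9} D(Y)={3,5,6,7,8,9}: Z {3,4,6,7,8,9}->{3,4,6}; U {3,5,6,9}->{3,5,6}; Y {3,5,6,7,8,9}->{6,7,8,9}
Constraint 2 (Y != X) on D(Y)={6,7,8,9} D(X)={4,6,9}: no change
Constraint 3 (U != X) on D(U)={3,5,6} D(X)={4,6,9}: no change
So after all 3 constraints: D(Y) = {6,7,8,9}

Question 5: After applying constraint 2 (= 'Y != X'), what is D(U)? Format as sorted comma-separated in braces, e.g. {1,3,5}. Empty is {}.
Answer: {3,5,6}

Derivation:
Constraint 1 (Z + U = Y) on D(Z)={3,4,6,7,8,9} D(U)={3,5,6,9} D(Y)={3,5,6,7,8,9}: Z {3,4,6,7,8,9}->{3,4,6}; U {3,5,6,9}->{3,5,6}; Y {3,5,6,7,8,9}->{6,7,8,9}
Constraint 2 (Y != X) on D(Y)={6,7,8,9} D(X)={4,6,9}: no change
So after constraint 2: D(U) = {3,5,6}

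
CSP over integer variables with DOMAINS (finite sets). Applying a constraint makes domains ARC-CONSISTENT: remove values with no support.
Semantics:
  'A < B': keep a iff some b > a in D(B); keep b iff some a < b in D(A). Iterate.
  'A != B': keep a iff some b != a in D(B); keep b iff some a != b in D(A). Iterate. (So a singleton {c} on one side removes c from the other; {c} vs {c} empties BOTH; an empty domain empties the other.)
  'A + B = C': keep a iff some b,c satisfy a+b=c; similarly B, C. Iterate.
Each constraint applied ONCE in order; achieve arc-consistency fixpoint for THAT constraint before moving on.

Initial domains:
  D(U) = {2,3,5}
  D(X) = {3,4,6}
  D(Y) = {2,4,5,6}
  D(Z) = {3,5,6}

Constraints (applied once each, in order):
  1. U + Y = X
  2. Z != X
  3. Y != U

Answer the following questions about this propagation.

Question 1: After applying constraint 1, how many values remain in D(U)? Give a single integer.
Constraint 1 (U + Y = X) on D(U)={2,3,5} D(Y)={2,4,5,6} D(X)={3,4,6}: U {2,3,5}->{2}; Y {2,4,5,6}->{2,4}; X {3,4,6}->{4,6}
So after constraint 1: D(U)={2}, size = 1

Answer: 1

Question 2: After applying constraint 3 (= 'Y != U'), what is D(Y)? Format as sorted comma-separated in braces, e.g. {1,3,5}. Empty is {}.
Constraint 1 (U + Y = X) on D(U)={2,3,5} D(Y)={2,4,5,6} D(X)={3,4,6}: U {2,3,5}->{2}; Y {2,4,5,6}->{2,4}; X {3,4,6}->{4,6}
Constraint 2 (Z != X) on D(Z)={3,5,6} D(X)={4,6}: no change
Constraint 3 (Y != U) on D(Y)={2,4} D(U)={2}: Y {2,4}->{4}
So after constraint 3: D(Y) = {4}

Answer: {4}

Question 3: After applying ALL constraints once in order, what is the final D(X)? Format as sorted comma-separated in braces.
Constraint 1 (U + Y = X) on D(U)={2,3,5} D(Y)={2,4,5,6} D(X)={3,4,6}: U {2,3,5}->{2}; Y {2,4,5,6}->{2,4}; X {3,4,6}->{4,6}
Constraint 2 (Z != X) on D(Z)={3,5,6} D(X)={4,6}: no change
Constraint 3 (Y != U) on D(Y)={2,4} D(U)={2}: Y {2,4}->{4}
So after all 3 constraints: D(X) = {4,6}

Answer: {4,6}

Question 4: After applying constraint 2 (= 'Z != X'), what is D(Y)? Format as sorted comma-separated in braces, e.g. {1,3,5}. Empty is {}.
Constraint 1 (U + Y = X) on D(U)={2,3,5} D(Y)={2,4,5,6} D(X)={3,4,6}: U {2,3,5}->{2}; Y {2,4,5,6}->{2,4}; X {3,4,6}->{4,6}
Constraint 2 (Z != X) on D(Z)={3,5,6} D(X)={4,6}: no change
So after constraint 2: D(Y) = {2,4}

Answer: {2,4}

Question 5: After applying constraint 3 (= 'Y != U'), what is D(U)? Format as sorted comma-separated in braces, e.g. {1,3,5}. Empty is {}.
Constraint 1 (U + Y = X) on D(U)={2,3,5} D(Y)={2,4,5,6} D(X)={3,4,6}: U {2,3,5}->{2}; Y {2,4,5,6}->{2,4}; X {3,4,6}->{4,6}
Constraint 2 (Z != X) on D(Z)={3,5,6} D(X)={4,6}: no change
Constraint 3 (Y != U) on D(Y)={2,4} D(U)={2}: Y {2,4}->{4}
So after constraint 3: D(U) = {2}

Answer: {2}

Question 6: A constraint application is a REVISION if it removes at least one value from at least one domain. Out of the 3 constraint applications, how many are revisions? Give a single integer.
Answer: 2

Derivation:
Constraint 1 (U + Y = X) on D(U)={2,3,5} D(Y)={2,4,5,6} D(X)={3,4,6}: U {2,3,5}->{2}; Y {2,4,5,6}->{2,4}; X {3,4,6}->{4,6} => REVISION
Constraint 2 (Z != X) on D(Z)={3,5,6} D(X)={4,6}: no change => not a revision
Constraint 3 (Y != U) on D(Y)={2,4} D(U)={2}: Y {2,4}->{4} => REVISION
Total revisions = 2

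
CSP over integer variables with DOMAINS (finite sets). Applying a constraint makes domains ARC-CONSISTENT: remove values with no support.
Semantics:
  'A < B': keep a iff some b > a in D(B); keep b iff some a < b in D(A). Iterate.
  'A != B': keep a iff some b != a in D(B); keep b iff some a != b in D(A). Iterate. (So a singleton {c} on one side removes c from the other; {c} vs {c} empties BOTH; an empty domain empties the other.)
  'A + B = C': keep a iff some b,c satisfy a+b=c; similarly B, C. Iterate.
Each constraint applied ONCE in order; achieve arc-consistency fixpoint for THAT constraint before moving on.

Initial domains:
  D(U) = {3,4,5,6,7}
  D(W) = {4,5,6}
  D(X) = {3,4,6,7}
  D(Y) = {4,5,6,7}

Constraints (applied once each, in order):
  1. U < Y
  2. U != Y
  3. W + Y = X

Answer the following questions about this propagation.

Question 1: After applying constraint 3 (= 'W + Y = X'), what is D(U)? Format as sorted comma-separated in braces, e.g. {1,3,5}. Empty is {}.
Constraint 1 (U < Y) on D(U)={3,4,5,6,7} D(Y)={4,5,6,7}: U {3,4,5,6,7}->{3,4,5,6}
Constraint 2 (U != Y) on D(U)={3,4,5,6} D(Y)={4,5,6,7}: no change
Constraint 3 (W + Y = X) on D(W)={4,5,6} D(Y)={4,5,6,7} D(X)={3,4,6,7}: W {4,5,6}->{}; Y {4,5,6,7}->{}; X {3,4,6,7}->{}
So after constraint 3: D(U) = {3,4,5,6}

Answer: {3,4,5,6}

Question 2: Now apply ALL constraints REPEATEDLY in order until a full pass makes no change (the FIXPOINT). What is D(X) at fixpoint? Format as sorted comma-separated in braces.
Answer: {}

Derivation:
pass 0 (initial): D(X)={3,4,6,7}
pass 1: U {3,4,5,6,7}->{3,4,5,6}; W {4,5,6}->{}; X {3,4,6,7}->{}; Y {4,5,6,7}->{}
pass 2: U {3,4,5,6}->{}
pass 3: no change
Fixpoint after 3 passes: D(X) = {}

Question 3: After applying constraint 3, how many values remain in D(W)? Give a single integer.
Constraint 1 (U < Y) on D(U)={3,4,5,6,7} D(Y)={4,5,6,7}: U {3,4,5,6,7}->{3,4,5,6}
Constraint 2 (U != Y) on D(U)={3,4,5,6} D(Y)={4,5,6,7}: no change
Constraint 3 (W + Y = X) on D(W)={4,5,6} D(Y)={4,5,6,7} D(X)={3,4,6,7}: W {4,5,6}->{}; Y {4,5,6,7}->{}; X {3,4,6,7}->{}
So after constraint 3: D(W)={}, size = 0

Answer: 0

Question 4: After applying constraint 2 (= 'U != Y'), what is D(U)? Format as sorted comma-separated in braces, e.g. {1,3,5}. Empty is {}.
Constraint 1 (U < Y) on D(U)={3,4,5,6,7} D(Y)={4,5,6,7}: U {3,4,5,6,7}->{3,4,5,6}
Constraint 2 (U != Y) on D(U)={3,4,5,6} D(Y)={4,5,6,7}: no change
So after constraint 2: D(U) = {3,4,5,6}

Answer: {3,4,5,6}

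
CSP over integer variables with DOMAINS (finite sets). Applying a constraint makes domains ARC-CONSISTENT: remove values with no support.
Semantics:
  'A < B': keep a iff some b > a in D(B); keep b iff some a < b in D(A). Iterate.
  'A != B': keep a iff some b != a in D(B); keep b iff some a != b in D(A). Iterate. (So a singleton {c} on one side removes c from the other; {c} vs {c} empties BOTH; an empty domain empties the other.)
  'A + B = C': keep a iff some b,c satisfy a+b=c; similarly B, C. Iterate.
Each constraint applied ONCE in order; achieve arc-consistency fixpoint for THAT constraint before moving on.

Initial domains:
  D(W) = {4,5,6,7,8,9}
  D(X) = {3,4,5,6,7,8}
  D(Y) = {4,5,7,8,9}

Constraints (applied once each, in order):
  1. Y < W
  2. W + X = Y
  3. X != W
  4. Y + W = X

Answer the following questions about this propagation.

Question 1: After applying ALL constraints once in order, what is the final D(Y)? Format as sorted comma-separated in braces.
Constraint 1 (Y < W) on D(Y)={4,5,7,8,9} D(W)={4,5,6,7,8,9}: Y {4,5,7,8,9}->{4,5,7,8}; W {4,5,6,7,8,9}->{5,6,7,8,9}
Constraint 2 (W + X = Y) on D(W)={5,6,7,8,9} D(X)={3,4,5,6,7,8} D(Y)={4,5,7,8}: W {5,6,7,8,9}->{5}; X {3,4,5,6,7,8}->{3}; Y {4,5,7,8}->{8}
Constraint 3 (X != W) on D(X)={3} D(W)={5}: no change
Constraint 4 (Y + W = X) on D(Y)={8} D(W)={5} D(X)={3}: Y {8}->{}; W {5}->{}; X {3}->{}
So after all 4 constraints: D(Y) = {}

Answer: {}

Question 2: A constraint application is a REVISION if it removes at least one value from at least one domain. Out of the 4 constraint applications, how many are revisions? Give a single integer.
Answer: 3

Derivation:
Constraint 1 (Y < W) on D(Y)={4,5,7,8,9} D(W)={4,5,6,7,8,9}: Y {4,5,7,8,9}->{4,5,7,8}; W {4,5,6,7,8,9}->{5,6,7,8,9} => REVISION
Constraint 2 (W + X = Y) on D(W)={5,6,7,8,9} D(X)={3,4,5,6,7,8} D(Y)={4,5,7,8}: W {5,6,7,8,9}->{5}; X {3,4,5,6,7,8}->{3}; Y {4,5,7,8}->{8} => REVISION
Constraint 3 (X != W) on D(X)={3} D(W)={5}: no change => not a revision
Constraint 4 (Y + W = X) on D(Y)={8} D(W)={5} D(X)={3}: Y {8}->{}; W {5}->{}; X {3}->{} => REVISION
Total revisions = 3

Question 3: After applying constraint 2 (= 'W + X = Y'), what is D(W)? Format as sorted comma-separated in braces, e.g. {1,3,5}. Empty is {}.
Answer: {5}

Derivation:
Constraint 1 (Y < W) on D(Y)={4,5,7,8,9} D(W)={4,5,6,7,8,9}: Y {4,5,7,8,9}->{4,5,7,8}; W {4,5,6,7,8,9}->{5,6,7,8,9}
Constraint 2 (W + X = Y) on D(W)={5,6,7,8,9} D(X)={3,4,5,6,7,8} D(Y)={4,5,7,8}: W {5,6,7,8,9}->{5}; X {3,4,5,6,7,8}->{3}; Y {4,5,7,8}->{8}
So after constraint 2: D(W) = {5}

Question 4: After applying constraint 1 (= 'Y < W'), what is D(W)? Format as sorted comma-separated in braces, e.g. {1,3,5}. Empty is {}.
Answer: {5,6,7,8,9}

Derivation:
Constraint 1 (Y < W) on D(Y)={4,5,7,8,9} D(W)={4,5,6,7,8,9}: Y {4,5,7,8,9}->{4,5,7,8}; W {4,5,6,7,8,9}->{5,6,7,8,9}
So after constraint 1: D(W) = {5,6,7,8,9}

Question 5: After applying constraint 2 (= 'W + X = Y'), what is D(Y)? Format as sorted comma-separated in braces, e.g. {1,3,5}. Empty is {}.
Constraint 1 (Y < W) on D(Y)={4,5,7,8,9} D(W)={4,5,6,7,8,9}: Y {4,5,7,8,9}->{4,5,7,8}; W {4,5,6,7,8,9}->{5,6,7,8,9}
Constraint 2 (W + X = Y) on D(W)={5,6,7,8,9} D(X)={3,4,5,6,7,8} D(Y)={4,5,7,8}: W {5,6,7,8,9}->{5}; X {3,4,5,6,7,8}->{3}; Y {4,5,7,8}->{8}
So after constraint 2: D(Y) = {8}

Answer: {8}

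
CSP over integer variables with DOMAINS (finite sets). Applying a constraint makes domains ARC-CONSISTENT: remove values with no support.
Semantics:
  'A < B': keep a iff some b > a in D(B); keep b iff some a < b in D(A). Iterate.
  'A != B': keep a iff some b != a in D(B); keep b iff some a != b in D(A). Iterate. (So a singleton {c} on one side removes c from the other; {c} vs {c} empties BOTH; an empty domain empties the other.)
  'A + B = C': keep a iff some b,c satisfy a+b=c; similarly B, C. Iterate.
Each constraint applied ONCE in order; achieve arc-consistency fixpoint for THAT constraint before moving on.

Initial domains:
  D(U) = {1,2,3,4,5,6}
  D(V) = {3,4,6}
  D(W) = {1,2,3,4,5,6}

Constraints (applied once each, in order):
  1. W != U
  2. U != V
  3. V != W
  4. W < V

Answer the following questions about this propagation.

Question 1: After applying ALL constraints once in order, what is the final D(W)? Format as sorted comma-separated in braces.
Constraint 1 (W != U) on D(W)={1,2,3,4,5,6} D(U)={1,2,3,4,5,6}: no change
Constraint 2 (U != V) on D(U)={1,2,3,4,5,6} D(V)={3,4,6}: no change
Constraint 3 (V != W) on D(V)={3,4,6} D(W)={1,2,3,4,5,6}: no change
Constraint 4 (W < V) on D(W)={1,2,3,4,5,6} D(V)={3,4,6}: W {1,2,3,4,5,6}->{1,2,3,4,5}
So after all 4 constraints: D(W) = {1,2,3,4,5}

Answer: {1,2,3,4,5}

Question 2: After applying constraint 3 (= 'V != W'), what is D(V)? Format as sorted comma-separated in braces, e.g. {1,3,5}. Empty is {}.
Answer: {3,4,6}

Derivation:
Constraint 1 (W != U) on D(W)={1,2,3,4,5,6} D(U)={1,2,3,4,5,6}: no change
Constraint 2 (U != V) on D(U)={1,2,3,4,5,6} D(V)={3,4,6}: no change
Constraint 3 (V != W) on D(V)={3,4,6} D(W)={1,2,3,4,5,6}: no change
So after constraint 3: D(V) = {3,4,6}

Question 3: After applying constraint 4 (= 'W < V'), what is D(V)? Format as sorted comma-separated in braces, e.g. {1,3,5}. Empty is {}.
Answer: {3,4,6}

Derivation:
Constraint 1 (W != U) on D(W)={1,2,3,4,5,6} D(U)={1,2,3,4,5,6}: no change
Constraint 2 (U != V) on D(U)={1,2,3,4,5,6} D(V)={3,4,6}: no change
Constraint 3 (V != W) on D(V)={3,4,6} D(W)={1,2,3,4,5,6}: no change
Constraint 4 (W < V) on D(W)={1,2,3,4,5,6} D(V)={3,4,6}: W {1,2,3,4,5,6}->{1,2,3,4,5}
So after constraint 4: D(V) = {3,4,6}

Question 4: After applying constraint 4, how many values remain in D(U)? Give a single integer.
Constraint 1 (W != U) on D(W)={1,2,3,4,5,6} D(U)={1,2,3,4,5,6}: no change
Constraint 2 (U != V) on D(U)={1,2,3,4,5,6} D(V)={3,4,6}: no change
Constraint 3 (V != W) on D(V)={3,4,6} D(W)={1,2,3,4,5,6}: no change
Constraint 4 (W < V) on D(W)={1,2,3,4,5,6} D(V)={3,4,6}: W {1,2,3,4,5,6}->{1,2,3,4,5}
So after constraint 4: D(U)={1,2,3,4,5,6}, size = 6

Answer: 6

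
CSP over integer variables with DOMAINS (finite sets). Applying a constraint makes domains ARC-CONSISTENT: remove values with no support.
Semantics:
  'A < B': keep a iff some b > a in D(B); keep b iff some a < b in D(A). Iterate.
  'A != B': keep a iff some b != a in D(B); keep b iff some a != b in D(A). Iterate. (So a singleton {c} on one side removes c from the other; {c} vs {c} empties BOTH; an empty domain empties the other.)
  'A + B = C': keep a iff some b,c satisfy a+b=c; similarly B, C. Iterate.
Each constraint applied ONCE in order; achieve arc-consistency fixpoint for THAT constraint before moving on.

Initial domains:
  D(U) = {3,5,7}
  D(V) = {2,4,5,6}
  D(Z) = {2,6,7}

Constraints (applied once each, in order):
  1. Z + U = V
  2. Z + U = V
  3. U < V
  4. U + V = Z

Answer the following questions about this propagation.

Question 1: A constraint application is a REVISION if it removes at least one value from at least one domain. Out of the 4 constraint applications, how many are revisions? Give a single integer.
Answer: 2

Derivation:
Constraint 1 (Z + U = V) on D(Z)={2,6,7} D(U)={3,5,7} D(V)={2,4,5,6}: Z {2,6,7}->{2}; U {3,5,7}->{3}; V {2,4,5,6}->{5} => REVISION
Constraint 2 (Z + U = V) on D(Z)={2} D(U)={3} D(V)={5}: no change => not a revision
Constraint 3 (U < V) on D(U)={3} D(V)={5}: no change => not a revision
Constraint 4 (U + V = Z) on D(U)={3} D(V)={5} D(Z)={2}: U {3}->{}; V {5}->{}; Z {2}->{} => REVISION
Total revisions = 2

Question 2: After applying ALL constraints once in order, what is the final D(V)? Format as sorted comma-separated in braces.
Constraint 1 (Z + U = V) on D(Z)={2,6,7} D(U)={3,5,7} D(V)={2,4,5,6}: Z {2,6,7}->{2}; U {3,5,7}->{3}; V {2,4,5,6}->{5}
Constraint 2 (Z + U = V) on D(Z)={2} D(U)={3} D(V)={5}: no change
Constraint 3 (U < V) on D(U)={3} D(V)={5}: no change
Constraint 4 (U + V = Z) on D(U)={3} D(V)={5} D(Z)={2}: U {3}->{}; V {5}->{}; Z {2}->{}
So after all 4 constraints: D(V) = {}

Answer: {}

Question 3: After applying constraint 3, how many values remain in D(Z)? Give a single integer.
Constraint 1 (Z + U = V) on D(Z)={2,6,7} D(U)={3,5,7} D(V)={2,4,5,6}: Z {2,6,7}->{2}; U {3,5,7}->{3}; V {2,4,5,6}->{5}
Constraint 2 (Z + U = V) on D(Z)={2} D(U)={3} D(V)={5}: no change
Constraint 3 (U < V) on D(U)={3} D(V)={5}: no change
So after constraint 3: D(Z)={2}, size = 1

Answer: 1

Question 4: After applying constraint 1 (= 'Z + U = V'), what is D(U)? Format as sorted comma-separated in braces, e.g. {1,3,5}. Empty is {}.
Answer: {3}

Derivation:
Constraint 1 (Z + U = V) on D(Z)={2,6,7} D(U)={3,5,7} D(V)={2,4,5,6}: Z {2,6,7}->{2}; U {3,5,7}->{3}; V {2,4,5,6}->{5}
So after constraint 1: D(U) = {3}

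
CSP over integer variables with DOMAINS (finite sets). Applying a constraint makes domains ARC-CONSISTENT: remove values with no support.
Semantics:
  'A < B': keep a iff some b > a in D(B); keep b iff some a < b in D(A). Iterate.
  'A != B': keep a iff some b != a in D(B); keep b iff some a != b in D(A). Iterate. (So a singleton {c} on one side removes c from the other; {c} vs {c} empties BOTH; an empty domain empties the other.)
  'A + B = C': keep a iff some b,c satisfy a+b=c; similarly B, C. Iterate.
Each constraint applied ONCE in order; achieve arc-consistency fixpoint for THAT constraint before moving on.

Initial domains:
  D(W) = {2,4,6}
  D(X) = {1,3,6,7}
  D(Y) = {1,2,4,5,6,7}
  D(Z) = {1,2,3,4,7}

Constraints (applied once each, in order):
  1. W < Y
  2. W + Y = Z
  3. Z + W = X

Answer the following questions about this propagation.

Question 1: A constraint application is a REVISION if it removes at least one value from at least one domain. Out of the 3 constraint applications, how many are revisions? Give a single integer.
Answer: 3

Derivation:
Constraint 1 (W < Y) on D(W)={2,4,6} D(Y)={1,2,4,5,6,7}: Y {1,2,4,5,6,7}->{4,5,6,7} => REVISION
Constraint 2 (W + Y = Z) on D(W)={2,4,6} D(Y)={4,5,6,7} D(Z)={1,2,3,4,7}: W {2,4,6}->{2}; Y {4,5,6,7}->{5}; Z {1,2,3,4,7}->{7} => REVISION
Constraint 3 (Z + W = X) on D(Z)={7} D(W)={2} D(X)={1,3,6,7}: Z {7}->{}; W {2}->{}; X {1,3,6,7}->{} => REVISION
Total revisions = 3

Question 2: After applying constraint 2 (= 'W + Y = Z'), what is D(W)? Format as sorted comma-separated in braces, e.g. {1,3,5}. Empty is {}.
Answer: {2}

Derivation:
Constraint 1 (W < Y) on D(W)={2,4,6} D(Y)={1,2,4,5,6,7}: Y {1,2,4,5,6,7}->{4,5,6,7}
Constraint 2 (W + Y = Z) on D(W)={2,4,6} D(Y)={4,5,6,7} D(Z)={1,2,3,4,7}: W {2,4,6}->{2}; Y {4,5,6,7}->{5}; Z {1,2,3,4,7}->{7}
So after constraint 2: D(W) = {2}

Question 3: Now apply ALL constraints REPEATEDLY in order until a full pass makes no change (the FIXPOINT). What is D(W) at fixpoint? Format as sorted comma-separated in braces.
Answer: {}

Derivation:
pass 0 (initial): D(W)={2,4,6}
pass 1: W {2,4,6}->{}; X {1,3,6,7}->{}; Y {1,2,4,5,6,7}->{5}; Z {1,2,3,4,7}->{}
pass 2: Y {5}->{}
pass 3: no change
Fixpoint after 3 passes: D(W) = {}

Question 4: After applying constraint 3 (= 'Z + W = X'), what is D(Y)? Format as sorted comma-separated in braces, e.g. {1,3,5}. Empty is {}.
Constraint 1 (W < Y) on D(W)={2,4,6} D(Y)={1,2,4,5,6,7}: Y {1,2,4,5,6,7}->{4,5,6,7}
Constraint 2 (W + Y = Z) on D(W)={2,4,6} D(Y)={4,5,6,7} D(Z)={1,2,3,4,7}: W {2,4,6}->{2}; Y {4,5,6,7}->{5}; Z {1,2,3,4,7}->{7}
Constraint 3 (Z + W = X) on D(Z)={7} D(W)={2} D(X)={1,3,6,7}: Z {7}->{}; W {2}->{}; X {1,3,6,7}->{}
So after constraint 3: D(Y) = {5}

Answer: {5}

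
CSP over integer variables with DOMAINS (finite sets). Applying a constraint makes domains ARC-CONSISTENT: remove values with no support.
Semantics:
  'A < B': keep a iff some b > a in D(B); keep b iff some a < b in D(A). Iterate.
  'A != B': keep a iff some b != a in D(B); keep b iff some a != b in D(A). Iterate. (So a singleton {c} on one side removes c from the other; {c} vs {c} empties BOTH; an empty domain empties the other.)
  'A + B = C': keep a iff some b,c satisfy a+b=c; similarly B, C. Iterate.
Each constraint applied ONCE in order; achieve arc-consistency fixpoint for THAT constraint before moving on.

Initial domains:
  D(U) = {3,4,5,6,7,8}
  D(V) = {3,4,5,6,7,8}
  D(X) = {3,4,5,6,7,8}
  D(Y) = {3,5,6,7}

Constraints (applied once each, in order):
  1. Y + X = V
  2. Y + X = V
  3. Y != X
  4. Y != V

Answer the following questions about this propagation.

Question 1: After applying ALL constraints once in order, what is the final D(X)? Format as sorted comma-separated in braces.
Constraint 1 (Y + X = V) on D(Y)={3,5,6,7} D(X)={3,4,5,6,7,8} D(V)={3,4,5,6,7,8}: Y {3,5,6,7}->{3,5}; X {3,4,5,6,7,8}->{3,4,5}; V {3,4,5,6,7,8}->{6,7,8}
Constraint 2 (Y + X = V) on D(Y)={3,5} D(X)={3,4,5} D(V)={6,7,8}: no change
Constraint 3 (Y != X) on D(Y)={3,5} D(X)={3,4,5}: no change
Constraint 4 (Y != V) on D(Y)={3,5} D(V)={6,7,8}: no change
So after all 4 constraints: D(X) = {3,4,5}

Answer: {3,4,5}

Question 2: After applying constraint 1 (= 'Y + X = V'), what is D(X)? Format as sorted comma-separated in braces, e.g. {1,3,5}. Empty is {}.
Answer: {3,4,5}

Derivation:
Constraint 1 (Y + X = V) on D(Y)={3,5,6,7} D(X)={3,4,5,6,7,8} D(V)={3,4,5,6,7,8}: Y {3,5,6,7}->{3,5}; X {3,4,5,6,7,8}->{3,4,5}; V {3,4,5,6,7,8}->{6,7,8}
So after constraint 1: D(X) = {3,4,5}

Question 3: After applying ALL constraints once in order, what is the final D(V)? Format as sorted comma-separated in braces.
Answer: {6,7,8}

Derivation:
Constraint 1 (Y + X = V) on D(Y)={3,5,6,7} D(X)={3,4,5,6,7,8} D(V)={3,4,5,6,7,8}: Y {3,5,6,7}->{3,5}; X {3,4,5,6,7,8}->{3,4,5}; V {3,4,5,6,7,8}->{6,7,8}
Constraint 2 (Y + X = V) on D(Y)={3,5} D(X)={3,4,5} D(V)={6,7,8}: no change
Constraint 3 (Y != X) on D(Y)={3,5} D(X)={3,4,5}: no change
Constraint 4 (Y != V) on D(Y)={3,5} D(V)={6,7,8}: no change
So after all 4 constraints: D(V) = {6,7,8}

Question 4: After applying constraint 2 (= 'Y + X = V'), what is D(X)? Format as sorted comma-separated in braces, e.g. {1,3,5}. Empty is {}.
Answer: {3,4,5}

Derivation:
Constraint 1 (Y + X = V) on D(Y)={3,5,6,7} D(X)={3,4,5,6,7,8} D(V)={3,4,5,6,7,8}: Y {3,5,6,7}->{3,5}; X {3,4,5,6,7,8}->{3,4,5}; V {3,4,5,6,7,8}->{6,7,8}
Constraint 2 (Y + X = V) on D(Y)={3,5} D(X)={3,4,5} D(V)={6,7,8}: no change
So after constraint 2: D(X) = {3,4,5}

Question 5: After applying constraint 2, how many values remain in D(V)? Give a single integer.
Constraint 1 (Y + X = V) on D(Y)={3,5,6,7} D(X)={3,4,5,6,7,8} D(V)={3,4,5,6,7,8}: Y {3,5,6,7}->{3,5}; X {3,4,5,6,7,8}->{3,4,5}; V {3,4,5,6,7,8}->{6,7,8}
Constraint 2 (Y + X = V) on D(Y)={3,5} D(X)={3,4,5} D(V)={6,7,8}: no change
So after constraint 2: D(V)={6,7,8}, size = 3

Answer: 3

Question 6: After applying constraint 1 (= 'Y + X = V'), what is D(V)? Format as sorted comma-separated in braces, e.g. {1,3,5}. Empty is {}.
Answer: {6,7,8}

Derivation:
Constraint 1 (Y + X = V) on D(Y)={3,5,6,7} D(X)={3,4,5,6,7,8} D(V)={3,4,5,6,7,8}: Y {3,5,6,7}->{3,5}; X {3,4,5,6,7,8}->{3,4,5}; V {3,4,5,6,7,8}->{6,7,8}
So after constraint 1: D(V) = {6,7,8}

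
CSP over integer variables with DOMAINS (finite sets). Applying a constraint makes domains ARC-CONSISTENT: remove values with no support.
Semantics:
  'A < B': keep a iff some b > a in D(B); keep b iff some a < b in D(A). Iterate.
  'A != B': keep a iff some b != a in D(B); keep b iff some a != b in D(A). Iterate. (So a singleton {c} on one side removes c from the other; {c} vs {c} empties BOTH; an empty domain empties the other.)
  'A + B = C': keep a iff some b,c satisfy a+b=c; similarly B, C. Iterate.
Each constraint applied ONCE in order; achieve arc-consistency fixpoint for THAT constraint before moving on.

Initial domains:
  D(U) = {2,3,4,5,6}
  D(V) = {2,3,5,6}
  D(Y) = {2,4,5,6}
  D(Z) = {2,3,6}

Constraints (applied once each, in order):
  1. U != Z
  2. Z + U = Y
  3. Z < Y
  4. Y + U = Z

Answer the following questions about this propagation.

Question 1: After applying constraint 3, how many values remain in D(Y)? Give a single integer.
Answer: 3

Derivation:
Constraint 1 (U != Z) on D(U)={2,3,4,5,6} D(Z)={2,3,6}: no change
Constraint 2 (Z + U = Y) on D(Z)={2,3,6} D(U)={2,3,4,5,6} D(Y)={2,4,5,6}: Z {2,3,6}->{2,3}; U {2,3,4,5,6}->{2,3,4}; Y {2,4,5,6}->{4,5,6}
Constraint 3 (Z < Y) on D(Z)={2,3} D(Y)={4,5,6}: no change
So after constraint 3: D(Y)={4,5,6}, size = 3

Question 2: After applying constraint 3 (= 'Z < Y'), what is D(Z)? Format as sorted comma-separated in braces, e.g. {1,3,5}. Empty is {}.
Answer: {2,3}

Derivation:
Constraint 1 (U != Z) on D(U)={2,3,4,5,6} D(Z)={2,3,6}: no change
Constraint 2 (Z + U = Y) on D(Z)={2,3,6} D(U)={2,3,4,5,6} D(Y)={2,4,5,6}: Z {2,3,6}->{2,3}; U {2,3,4,5,6}->{2,3,4}; Y {2,4,5,6}->{4,5,6}
Constraint 3 (Z < Y) on D(Z)={2,3} D(Y)={4,5,6}: no change
So after constraint 3: D(Z) = {2,3}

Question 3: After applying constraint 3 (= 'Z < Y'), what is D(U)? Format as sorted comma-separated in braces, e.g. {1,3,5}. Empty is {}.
Constraint 1 (U != Z) on D(U)={2,3,4,5,6} D(Z)={2,3,6}: no change
Constraint 2 (Z + U = Y) on D(Z)={2,3,6} D(U)={2,3,4,5,6} D(Y)={2,4,5,6}: Z {2,3,6}->{2,3}; U {2,3,4,5,6}->{2,3,4}; Y {2,4,5,6}->{4,5,6}
Constraint 3 (Z < Y) on D(Z)={2,3} D(Y)={4,5,6}: no change
So after constraint 3: D(U) = {2,3,4}

Answer: {2,3,4}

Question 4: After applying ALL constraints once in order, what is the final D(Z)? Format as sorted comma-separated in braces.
Answer: {}

Derivation:
Constraint 1 (U != Z) on D(U)={2,3,4,5,6} D(Z)={2,3,6}: no change
Constraint 2 (Z + U = Y) on D(Z)={2,3,6} D(U)={2,3,4,5,6} D(Y)={2,4,5,6}: Z {2,3,6}->{2,3}; U {2,3,4,5,6}->{2,3,4}; Y {2,4,5,6}->{4,5,6}
Constraint 3 (Z < Y) on D(Z)={2,3} D(Y)={4,5,6}: no change
Constraint 4 (Y + U = Z) on D(Y)={4,5,6} D(U)={2,3,4} D(Z)={2,3}: Y {4,5,6}->{}; U {2,3,4}->{}; Z {2,3}->{}
So after all 4 constraints: D(Z) = {}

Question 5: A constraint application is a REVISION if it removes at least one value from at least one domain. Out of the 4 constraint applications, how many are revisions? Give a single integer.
Answer: 2

Derivation:
Constraint 1 (U != Z) on D(U)={2,3,4,5,6} D(Z)={2,3,6}: no change => not a revision
Constraint 2 (Z + U = Y) on D(Z)={2,3,6} D(U)={2,3,4,5,6} D(Y)={2,4,5,6}: Z {2,3,6}->{2,3}; U {2,3,4,5,6}->{2,3,4}; Y {2,4,5,6}->{4,5,6} => REVISION
Constraint 3 (Z < Y) on D(Z)={2,3} D(Y)={4,5,6}: no change => not a revision
Constraint 4 (Y + U = Z) on D(Y)={4,5,6} D(U)={2,3,4} D(Z)={2,3}: Y {4,5,6}->{}; U {2,3,4}->{}; Z {2,3}->{} => REVISION
Total revisions = 2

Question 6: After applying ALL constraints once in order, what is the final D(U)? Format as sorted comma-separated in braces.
Answer: {}

Derivation:
Constraint 1 (U != Z) on D(U)={2,3,4,5,6} D(Z)={2,3,6}: no change
Constraint 2 (Z + U = Y) on D(Z)={2,3,6} D(U)={2,3,4,5,6} D(Y)={2,4,5,6}: Z {2,3,6}->{2,3}; U {2,3,4,5,6}->{2,3,4}; Y {2,4,5,6}->{4,5,6}
Constraint 3 (Z < Y) on D(Z)={2,3} D(Y)={4,5,6}: no change
Constraint 4 (Y + U = Z) on D(Y)={4,5,6} D(U)={2,3,4} D(Z)={2,3}: Y {4,5,6}->{}; U {2,3,4}->{}; Z {2,3}->{}
So after all 4 constraints: D(U) = {}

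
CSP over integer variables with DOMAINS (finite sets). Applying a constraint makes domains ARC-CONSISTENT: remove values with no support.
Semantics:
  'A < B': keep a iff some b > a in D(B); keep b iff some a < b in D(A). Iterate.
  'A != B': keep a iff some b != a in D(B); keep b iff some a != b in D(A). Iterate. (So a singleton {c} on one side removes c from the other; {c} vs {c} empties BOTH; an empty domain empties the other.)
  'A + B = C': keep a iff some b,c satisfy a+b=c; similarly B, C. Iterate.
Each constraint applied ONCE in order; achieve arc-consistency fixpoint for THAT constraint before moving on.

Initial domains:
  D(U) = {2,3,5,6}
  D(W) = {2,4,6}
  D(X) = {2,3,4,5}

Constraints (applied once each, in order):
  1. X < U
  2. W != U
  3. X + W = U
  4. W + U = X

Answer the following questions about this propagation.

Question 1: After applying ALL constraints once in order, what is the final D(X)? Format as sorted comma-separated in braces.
Answer: {}

Derivation:
Constraint 1 (X < U) on D(X)={2,3,4,5} D(U)={2,3,5,6}: U {2,3,5,6}->{3,5,6}
Constraint 2 (W != U) on D(W)={2,4,6} D(U)={3,5,6}: no change
Constraint 3 (X + W = U) on D(X)={2,3,4,5} D(W)={2,4,6} D(U)={3,5,6}: X {2,3,4,5}->{2,3,4}; W {2,4,6}->{2,4}; U {3,5,6}->{5,6}
Constraint 4 (W + U = X) on D(W)={2,4} D(U)={5,6} D(X)={2,3,4}: W {2,4}->{}; U {5,6}->{}; X {2,3,4}->{}
So after all 4 constraints: D(X) = {}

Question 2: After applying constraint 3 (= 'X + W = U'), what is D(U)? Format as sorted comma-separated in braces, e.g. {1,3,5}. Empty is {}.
Constraint 1 (X < U) on D(X)={2,3,4,5} D(U)={2,3,5,6}: U {2,3,5,6}->{3,5,6}
Constraint 2 (W != U) on D(W)={2,4,6} D(U)={3,5,6}: no change
Constraint 3 (X + W = U) on D(X)={2,3,4,5} D(W)={2,4,6} D(U)={3,5,6}: X {2,3,4,5}->{2,3,4}; W {2,4,6}->{2,4}; U {3,5,6}->{5,6}
So after constraint 3: D(U) = {5,6}

Answer: {5,6}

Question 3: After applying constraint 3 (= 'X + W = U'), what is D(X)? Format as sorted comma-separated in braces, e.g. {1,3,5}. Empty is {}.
Answer: {2,3,4}

Derivation:
Constraint 1 (X < U) on D(X)={2,3,4,5} D(U)={2,3,5,6}: U {2,3,5,6}->{3,5,6}
Constraint 2 (W != U) on D(W)={2,4,6} D(U)={3,5,6}: no change
Constraint 3 (X + W = U) on D(X)={2,3,4,5} D(W)={2,4,6} D(U)={3,5,6}: X {2,3,4,5}->{2,3,4}; W {2,4,6}->{2,4}; U {3,5,6}->{5,6}
So after constraint 3: D(X) = {2,3,4}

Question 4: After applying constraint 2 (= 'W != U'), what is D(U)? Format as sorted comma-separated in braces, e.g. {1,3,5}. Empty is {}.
Constraint 1 (X < U) on D(X)={2,3,4,5} D(U)={2,3,5,6}: U {2,3,5,6}->{3,5,6}
Constraint 2 (W != U) on D(W)={2,4,6} D(U)={3,5,6}: no change
So after constraint 2: D(U) = {3,5,6}

Answer: {3,5,6}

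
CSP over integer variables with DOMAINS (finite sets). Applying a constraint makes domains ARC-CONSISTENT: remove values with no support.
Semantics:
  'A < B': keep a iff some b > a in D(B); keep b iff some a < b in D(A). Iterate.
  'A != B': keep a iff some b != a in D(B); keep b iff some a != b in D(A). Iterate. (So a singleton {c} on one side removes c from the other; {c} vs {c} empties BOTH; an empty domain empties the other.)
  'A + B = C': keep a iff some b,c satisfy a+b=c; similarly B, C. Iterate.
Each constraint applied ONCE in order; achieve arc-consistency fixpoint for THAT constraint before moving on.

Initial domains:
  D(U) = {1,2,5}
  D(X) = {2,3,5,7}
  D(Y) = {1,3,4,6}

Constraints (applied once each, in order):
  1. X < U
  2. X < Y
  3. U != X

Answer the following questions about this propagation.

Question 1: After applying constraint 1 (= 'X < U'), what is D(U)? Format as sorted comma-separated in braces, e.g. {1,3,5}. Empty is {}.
Constraint 1 (X < U) on D(X)={2,3,5,7} D(U)={1,2,5}: X {2,3,5,7}->{2,3}; U {1,2,5}->{5}
So after constraint 1: D(U) = {5}

Answer: {5}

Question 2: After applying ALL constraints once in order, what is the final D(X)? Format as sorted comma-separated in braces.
Constraint 1 (X < U) on D(X)={2,3,5,7} D(U)={1,2,5}: X {2,3,5,7}->{2,3}; U {1,2,5}->{5}
Constraint 2 (X < Y) on D(X)={2,3} D(Y)={1,3,4,6}: Y {1,3,4,6}->{3,4,6}
Constraint 3 (U != X) on D(U)={5} D(X)={2,3}: no change
So after all 3 constraints: D(X) = {2,3}

Answer: {2,3}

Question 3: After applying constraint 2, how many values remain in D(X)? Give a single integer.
Answer: 2

Derivation:
Constraint 1 (X < U) on D(X)={2,3,5,7} D(U)={1,2,5}: X {2,3,5,7}->{2,3}; U {1,2,5}->{5}
Constraint 2 (X < Y) on D(X)={2,3} D(Y)={1,3,4,6}: Y {1,3,4,6}->{3,4,6}
So after constraint 2: D(X)={2,3}, size = 2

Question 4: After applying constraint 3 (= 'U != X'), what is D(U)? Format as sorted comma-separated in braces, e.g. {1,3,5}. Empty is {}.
Constraint 1 (X < U) on D(X)={2,3,5,7} D(U)={1,2,5}: X {2,3,5,7}->{2,3}; U {1,2,5}->{5}
Constraint 2 (X < Y) on D(X)={2,3} D(Y)={1,3,4,6}: Y {1,3,4,6}->{3,4,6}
Constraint 3 (U != X) on D(U)={5} D(X)={2,3}: no change
So after constraint 3: D(U) = {5}

Answer: {5}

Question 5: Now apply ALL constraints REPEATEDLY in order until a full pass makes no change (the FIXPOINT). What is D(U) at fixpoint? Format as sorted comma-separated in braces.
pass 0 (initial): D(U)={1,2,5}
pass 1: U {1,2,5}->{5}; X {2,3,5,7}->{2,3}; Y {1,3,4,6}->{3,4,6}
pass 2: no change
Fixpoint after 2 passes: D(U) = {5}

Answer: {5}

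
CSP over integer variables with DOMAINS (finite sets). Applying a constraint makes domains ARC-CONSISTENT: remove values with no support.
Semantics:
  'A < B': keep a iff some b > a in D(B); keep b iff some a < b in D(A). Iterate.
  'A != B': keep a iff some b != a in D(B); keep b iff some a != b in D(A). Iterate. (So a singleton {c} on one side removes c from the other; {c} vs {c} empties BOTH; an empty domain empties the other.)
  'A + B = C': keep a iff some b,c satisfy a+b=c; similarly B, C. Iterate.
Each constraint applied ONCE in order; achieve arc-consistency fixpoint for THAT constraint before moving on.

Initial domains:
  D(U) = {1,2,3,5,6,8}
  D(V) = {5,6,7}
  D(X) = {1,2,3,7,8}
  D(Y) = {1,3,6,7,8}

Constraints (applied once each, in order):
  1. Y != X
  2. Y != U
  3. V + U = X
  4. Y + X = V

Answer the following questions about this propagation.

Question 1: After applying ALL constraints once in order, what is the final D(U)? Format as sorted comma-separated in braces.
Constraint 1 (Y != X) on D(Y)={1,3,6,7,8} D(X)={1,2,3,7,8}: no change
Constraint 2 (Y != U) on D(Y)={1,3,6,7,8} D(U)={1,2,3,5,6,8}: no change
Constraint 3 (V + U = X) on D(V)={5,6,7} D(U)={1,2,3,5,6,8} D(X)={1,2,3,7,8}: U {1,2,3,5,6,8}->{1,2,3}; X {1,2,3,7,8}->{7,8}
Constraint 4 (Y + X = V) on D(Y)={1,3,6,7,8} D(X)={7,8} D(V)={5,6,7}: Y {1,3,6,7,8}->{}; X {7,8}->{}; V {5,6,7}->{}
So after all 4 constraints: D(U) = {1,2,3}

Answer: {1,2,3}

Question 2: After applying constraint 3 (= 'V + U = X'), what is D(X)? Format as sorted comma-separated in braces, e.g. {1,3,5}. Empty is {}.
Answer: {7,8}

Derivation:
Constraint 1 (Y != X) on D(Y)={1,3,6,7,8} D(X)={1,2,3,7,8}: no change
Constraint 2 (Y != U) on D(Y)={1,3,6,7,8} D(U)={1,2,3,5,6,8}: no change
Constraint 3 (V + U = X) on D(V)={5,6,7} D(U)={1,2,3,5,6,8} D(X)={1,2,3,7,8}: U {1,2,3,5,6,8}->{1,2,3}; X {1,2,3,7,8}->{7,8}
So after constraint 3: D(X) = {7,8}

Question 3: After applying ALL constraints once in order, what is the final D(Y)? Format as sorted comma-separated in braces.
Answer: {}

Derivation:
Constraint 1 (Y != X) on D(Y)={1,3,6,7,8} D(X)={1,2,3,7,8}: no change
Constraint 2 (Y != U) on D(Y)={1,3,6,7,8} D(U)={1,2,3,5,6,8}: no change
Constraint 3 (V + U = X) on D(V)={5,6,7} D(U)={1,2,3,5,6,8} D(X)={1,2,3,7,8}: U {1,2,3,5,6,8}->{1,2,3}; X {1,2,3,7,8}->{7,8}
Constraint 4 (Y + X = V) on D(Y)={1,3,6,7,8} D(X)={7,8} D(V)={5,6,7}: Y {1,3,6,7,8}->{}; X {7,8}->{}; V {5,6,7}->{}
So after all 4 constraints: D(Y) = {}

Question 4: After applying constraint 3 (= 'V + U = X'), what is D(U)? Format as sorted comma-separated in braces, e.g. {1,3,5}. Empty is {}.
Constraint 1 (Y != X) on D(Y)={1,3,6,7,8} D(X)={1,2,3,7,8}: no change
Constraint 2 (Y != U) on D(Y)={1,3,6,7,8} D(U)={1,2,3,5,6,8}: no change
Constraint 3 (V + U = X) on D(V)={5,6,7} D(U)={1,2,3,5,6,8} D(X)={1,2,3,7,8}: U {1,2,3,5,6,8}->{1,2,3}; X {1,2,3,7,8}->{7,8}
So after constraint 3: D(U) = {1,2,3}

Answer: {1,2,3}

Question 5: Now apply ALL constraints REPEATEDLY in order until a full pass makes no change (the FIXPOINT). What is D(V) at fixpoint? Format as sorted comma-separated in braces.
pass 0 (initial): D(V)={5,6,7}
pass 1: U {1,2,3,5,6,8}->{1,2,3}; V {5,6,7}->{}; X {1,2,3,7,8}->{}; Y {1,3,6,7,8}->{}
pass 2: U {1,2,3}->{}
pass 3: no change
Fixpoint after 3 passes: D(V) = {}

Answer: {}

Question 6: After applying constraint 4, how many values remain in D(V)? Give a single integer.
Constraint 1 (Y != X) on D(Y)={1,3,6,7,8} D(X)={1,2,3,7,8}: no change
Constraint 2 (Y != U) on D(Y)={1,3,6,7,8} D(U)={1,2,3,5,6,8}: no change
Constraint 3 (V + U = X) on D(V)={5,6,7} D(U)={1,2,3,5,6,8} D(X)={1,2,3,7,8}: U {1,2,3,5,6,8}->{1,2,3}; X {1,2,3,7,8}->{7,8}
Constraint 4 (Y + X = V) on D(Y)={1,3,6,7,8} D(X)={7,8} D(V)={5,6,7}: Y {1,3,6,7,8}->{}; X {7,8}->{}; V {5,6,7}->{}
So after constraint 4: D(V)={}, size = 0

Answer: 0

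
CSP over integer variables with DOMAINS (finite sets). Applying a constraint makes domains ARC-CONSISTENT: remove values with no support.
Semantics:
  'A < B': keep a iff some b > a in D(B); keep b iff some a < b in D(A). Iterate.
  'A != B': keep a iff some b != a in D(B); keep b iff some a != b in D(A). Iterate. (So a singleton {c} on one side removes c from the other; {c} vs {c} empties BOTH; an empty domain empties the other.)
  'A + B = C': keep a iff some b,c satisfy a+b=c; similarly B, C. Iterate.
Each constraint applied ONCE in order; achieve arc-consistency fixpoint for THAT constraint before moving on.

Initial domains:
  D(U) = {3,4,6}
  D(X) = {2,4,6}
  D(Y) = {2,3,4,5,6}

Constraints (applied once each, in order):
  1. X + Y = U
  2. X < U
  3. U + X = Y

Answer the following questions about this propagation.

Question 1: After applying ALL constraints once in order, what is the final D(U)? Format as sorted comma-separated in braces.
Constraint 1 (X + Y = U) on D(X)={2,4,6} D(Y)={2,3,4,5,6} D(U)={3,4,6}: X {2,4,6}->{2,4}; Y {2,3,4,5,6}->{2,4}; U {3,4,6}->{4,6}
Constraint 2 (X < U) on D(X)={2,4} D(U)={4,6}: no change
Constraint 3 (U + X = Y) on D(U)={4,6} D(X)={2,4} D(Y)={2,4}: U {4,6}->{}; X {2,4}->{}; Y {2,4}->{}
So after all 3 constraints: D(U) = {}

Answer: {}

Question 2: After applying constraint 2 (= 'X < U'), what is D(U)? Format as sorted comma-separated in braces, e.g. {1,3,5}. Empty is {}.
Constraint 1 (X + Y = U) on D(X)={2,4,6} D(Y)={2,3,4,5,6} D(U)={3,4,6}: X {2,4,6}->{2,4}; Y {2,3,4,5,6}->{2,4}; U {3,4,6}->{4,6}
Constraint 2 (X < U) on D(X)={2,4} D(U)={4,6}: no change
So after constraint 2: D(U) = {4,6}

Answer: {4,6}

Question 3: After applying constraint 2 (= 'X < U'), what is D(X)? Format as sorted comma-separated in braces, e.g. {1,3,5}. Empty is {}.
Answer: {2,4}

Derivation:
Constraint 1 (X + Y = U) on D(X)={2,4,6} D(Y)={2,3,4,5,6} D(U)={3,4,6}: X {2,4,6}->{2,4}; Y {2,3,4,5,6}->{2,4}; U {3,4,6}->{4,6}
Constraint 2 (X < U) on D(X)={2,4} D(U)={4,6}: no change
So after constraint 2: D(X) = {2,4}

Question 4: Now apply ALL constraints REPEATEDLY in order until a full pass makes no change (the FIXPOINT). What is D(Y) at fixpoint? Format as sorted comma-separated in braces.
Answer: {}

Derivation:
pass 0 (initial): D(Y)={2,3,4,5,6}
pass 1: U {3,4,6}->{}; X {2,4,6}->{}; Y {2,3,4,5,6}->{}
pass 2: no change
Fixpoint after 2 passes: D(Y) = {}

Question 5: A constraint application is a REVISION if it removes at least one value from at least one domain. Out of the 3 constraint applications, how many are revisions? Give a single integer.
Constraint 1 (X + Y = U) on D(X)={2,4,6} D(Y)={2,3,4,5,6} D(U)={3,4,6}: X {2,4,6}->{2,4}; Y {2,3,4,5,6}->{2,4}; U {3,4,6}->{4,6} => REVISION
Constraint 2 (X < U) on D(X)={2,4} D(U)={4,6}: no change => not a revision
Constraint 3 (U + X = Y) on D(U)={4,6} D(X)={2,4} D(Y)={2,4}: U {4,6}->{}; X {2,4}->{}; Y {2,4}->{} => REVISION
Total revisions = 2

Answer: 2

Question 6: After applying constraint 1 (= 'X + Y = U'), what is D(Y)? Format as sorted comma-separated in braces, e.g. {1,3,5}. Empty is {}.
Constraint 1 (X + Y = U) on D(X)={2,4,6} D(Y)={2,3,4,5,6} D(U)={3,4,6}: X {2,4,6}->{2,4}; Y {2,3,4,5,6}->{2,4}; U {3,4,6}->{4,6}
So after constraint 1: D(Y) = {2,4}

Answer: {2,4}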